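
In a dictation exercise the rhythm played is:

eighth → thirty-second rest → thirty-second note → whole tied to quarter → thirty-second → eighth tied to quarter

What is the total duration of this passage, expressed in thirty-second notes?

59

Each duration in thirty-second notes: eighth = 4; thirty-second rest = 1; thirty-second note = 1; whole tied to quarter (whole + quarter) = 40; thirty-second = 1; eighth tied to quarter (eighth + quarter) = 12.
Adding: 4 + 1 + 1 + 40 + 1 + 12 = 59 thirty-second notes.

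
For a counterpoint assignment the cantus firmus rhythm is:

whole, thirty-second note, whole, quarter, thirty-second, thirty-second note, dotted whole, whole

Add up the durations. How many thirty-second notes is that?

155

In thirty-second notes: whole = 32; thirty-second note = 1; whole = 32; quarter = 8; thirty-second = 1; thirty-second note = 1; dotted whole = 48; whole = 32.
Adding: 32 + 1 + 32 + 8 + 1 + 1 + 48 + 32 = 155 thirty-second notes.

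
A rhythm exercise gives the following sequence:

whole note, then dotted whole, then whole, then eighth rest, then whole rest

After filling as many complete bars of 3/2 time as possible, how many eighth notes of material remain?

One bar of 3/2 = 12 eighth notes.
Convert each value to eighth notes: whole note = 8; dotted whole = 12; whole = 8; eighth rest = 1; whole rest = 8.
Sum: 8 + 12 + 8 + 1 + 8 = 37.
37 ÷ 12 = 3 complete bars with 1 eighth note remaining.

1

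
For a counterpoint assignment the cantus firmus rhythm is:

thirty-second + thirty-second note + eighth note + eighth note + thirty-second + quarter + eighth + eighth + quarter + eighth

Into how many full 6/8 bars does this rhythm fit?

One bar of 6/8 = 24 thirty-second notes.
Express everything in thirty-second notes: thirty-second = 1; thirty-second note = 1; eighth note = 4; eighth note = 4; thirty-second = 1; quarter = 8; eighth = 4; eighth = 4; quarter = 8; eighth = 4.
Adding: 1 + 1 + 4 + 4 + 1 + 8 + 4 + 4 + 8 + 4 = 39.
39 ÷ 24 = 1 complete bar with 15 left over.

1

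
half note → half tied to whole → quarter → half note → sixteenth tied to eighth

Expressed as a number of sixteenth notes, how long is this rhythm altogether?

47

Each duration in sixteenth notes: half note = 8; half tied to whole (half + whole) = 24; quarter = 4; half note = 8; sixteenth tied to eighth (sixteenth + eighth) = 3.
Sum: 8 + 24 + 4 + 8 + 3 = 47 sixteenth notes.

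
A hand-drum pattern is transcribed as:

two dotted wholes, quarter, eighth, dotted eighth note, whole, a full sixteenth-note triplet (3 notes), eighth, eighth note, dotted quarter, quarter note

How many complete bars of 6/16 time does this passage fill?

One bar of 6/16 = 6 sixteenth notes.
In sixteenth notes: dotted whole = 24; dotted whole = 24; quarter = 4; eighth = 2; dotted eighth note = 3; whole = 16; a full sixteenth-note triplet (3 notes) (three triplet sixteenths span one eighth) = 2; eighth = 2; eighth note = 2; dotted quarter = 6; quarter note = 4.
Sum: 24 + 24 + 4 + 2 + 3 + 16 + 2 + 2 + 2 + 6 + 4 = 89.
89 ÷ 6 = 14 complete bars with 5 left over.

14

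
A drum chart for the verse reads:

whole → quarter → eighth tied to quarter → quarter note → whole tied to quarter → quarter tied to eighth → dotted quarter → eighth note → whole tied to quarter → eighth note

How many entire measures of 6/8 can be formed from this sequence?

One bar of 6/8 = 6 eighth notes.
Convert each value to eighth notes: whole = 8; quarter = 2; eighth tied to quarter (eighth + quarter) = 3; quarter note = 2; whole tied to quarter (whole + quarter) = 10; quarter tied to eighth (quarter + eighth) = 3; dotted quarter = 3; eighth note = 1; whole tied to quarter (whole + quarter) = 10; eighth note = 1.
Sum: 8 + 2 + 3 + 2 + 10 + 3 + 3 + 1 + 10 + 1 = 43.
43 ÷ 6 = 7 complete bars with 1 left over.

7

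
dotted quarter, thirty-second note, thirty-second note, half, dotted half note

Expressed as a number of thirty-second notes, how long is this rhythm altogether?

Express everything in thirty-second notes: dotted quarter = 12; thirty-second note = 1; thirty-second note = 1; half = 16; dotted half note = 24.
Adding: 12 + 1 + 1 + 16 + 24 = 54 thirty-second notes.

54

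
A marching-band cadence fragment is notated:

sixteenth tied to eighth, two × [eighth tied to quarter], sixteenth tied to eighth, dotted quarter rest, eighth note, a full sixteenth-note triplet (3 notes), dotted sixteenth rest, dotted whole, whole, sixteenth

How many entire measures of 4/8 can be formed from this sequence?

One bar of 4/8 = 16 thirty-second notes.
Convert each value to thirty-second notes: sixteenth tied to eighth (sixteenth + eighth) = 6; eighth tied to quarter (eighth + quarter) = 12; eighth tied to quarter (eighth + quarter) = 12; sixteenth tied to eighth (sixteenth + eighth) = 6; dotted quarter rest = 12; eighth note = 4; a full sixteenth-note triplet (3 notes) (three triplet sixteenths span one eighth) = 4; dotted sixteenth rest = 3; dotted whole = 48; whole = 32; sixteenth = 2.
Adding: 6 + 12 + 12 + 6 + 12 + 4 + 4 + 3 + 48 + 32 + 2 = 141.
141 ÷ 16 = 8 complete bars with 13 left over.

8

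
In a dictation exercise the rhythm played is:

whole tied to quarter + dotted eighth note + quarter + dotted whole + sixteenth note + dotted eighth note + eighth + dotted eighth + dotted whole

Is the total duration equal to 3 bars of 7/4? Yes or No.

One bar of 7/4 = 28 sixteenth notes, so 3 bars = 84.
Each duration in sixteenth notes: whole tied to quarter (whole + quarter) = 20; dotted eighth note = 3; quarter = 4; dotted whole = 24; sixteenth note = 1; dotted eighth note = 3; eighth = 2; dotted eighth = 3; dotted whole = 24.
Adding: 20 + 3 + 4 + 24 + 1 + 3 + 2 + 3 + 24 = 84.
84 equals 84, so the answer is Yes.

Yes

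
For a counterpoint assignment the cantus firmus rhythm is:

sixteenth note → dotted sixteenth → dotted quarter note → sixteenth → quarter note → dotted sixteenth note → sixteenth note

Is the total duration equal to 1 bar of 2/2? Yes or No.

One bar of 2/2 = 32 thirty-second notes.
Working in thirty-second notes: sixteenth note = 2; dotted sixteenth = 3; dotted quarter note = 12; sixteenth = 2; quarter note = 8; dotted sixteenth note = 3; sixteenth note = 2.
Altogether 2 + 3 + 12 + 2 + 8 + 3 + 2 = 32.
32 equals 32, so the answer is Yes.

Yes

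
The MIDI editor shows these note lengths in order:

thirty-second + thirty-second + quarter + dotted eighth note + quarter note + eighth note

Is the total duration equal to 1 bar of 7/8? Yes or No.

One bar of 7/8 = 28 thirty-second notes.
In thirty-second notes: thirty-second = 1; thirty-second = 1; quarter = 8; dotted eighth note = 6; quarter note = 8; eighth note = 4.
Adding: 1 + 1 + 8 + 6 + 8 + 4 = 28.
28 equals 28, so the answer is Yes.

Yes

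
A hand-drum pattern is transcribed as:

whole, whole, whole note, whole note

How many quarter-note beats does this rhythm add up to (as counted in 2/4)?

16

One quarter-note beat = 2 eighth notes.
In eighth notes: whole = 8; whole = 8; whole note = 8; whole note = 8.
Total: 8 + 8 + 8 + 8 = 32.
32 ÷ 2 = 16 beats.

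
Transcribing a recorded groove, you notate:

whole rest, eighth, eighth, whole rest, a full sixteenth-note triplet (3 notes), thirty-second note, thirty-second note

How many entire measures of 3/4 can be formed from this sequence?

3

One bar of 3/4 = 24 thirty-second notes.
In thirty-second notes: whole rest = 32; eighth = 4; eighth = 4; whole rest = 32; a full sixteenth-note triplet (3 notes) (three triplet sixteenths span one eighth) = 4; thirty-second note = 1; thirty-second note = 1.
Sum: 32 + 4 + 4 + 32 + 4 + 1 + 1 = 78.
78 ÷ 24 = 3 complete bars with 6 left over.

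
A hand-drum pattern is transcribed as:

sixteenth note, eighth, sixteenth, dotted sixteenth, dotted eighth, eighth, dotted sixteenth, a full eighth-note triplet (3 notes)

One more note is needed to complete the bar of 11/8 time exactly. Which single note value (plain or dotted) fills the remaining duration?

The bar of 11/8 = 44 thirty-second notes.
Express everything in thirty-second notes: sixteenth note = 2; eighth = 4; sixteenth = 2; dotted sixteenth = 3; dotted eighth = 6; eighth = 4; dotted sixteenth = 3; a full eighth-note triplet (3 notes) (three triplet eighths span one quarter) = 8.
Sum: 2 + 4 + 2 + 3 + 6 + 4 + 3 + 8 = 32.
Remaining: 44 − 32 = 12 thirty-second notes, which is a dotted quarter note.

dotted quarter note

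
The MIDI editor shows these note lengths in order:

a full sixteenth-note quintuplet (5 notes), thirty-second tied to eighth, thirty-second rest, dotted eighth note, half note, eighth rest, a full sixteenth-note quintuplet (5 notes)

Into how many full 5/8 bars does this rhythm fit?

One bar of 5/8 = 20 thirty-second notes.
In thirty-second notes: a full sixteenth-note quintuplet (5 notes) (five quintuplet sixteenths span one quarter) = 8; thirty-second tied to eighth (thirty-second + eighth) = 5; thirty-second rest = 1; dotted eighth note = 6; half note = 16; eighth rest = 4; a full sixteenth-note quintuplet (5 notes) (five quintuplet sixteenths span one quarter) = 8.
Adding: 8 + 5 + 1 + 6 + 16 + 4 + 8 = 48.
48 ÷ 20 = 2 complete bars with 8 left over.

2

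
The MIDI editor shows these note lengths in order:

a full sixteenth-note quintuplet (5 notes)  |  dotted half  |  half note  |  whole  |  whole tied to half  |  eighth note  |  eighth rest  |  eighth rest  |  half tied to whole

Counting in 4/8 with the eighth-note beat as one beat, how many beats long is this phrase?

47

One eighth-note beat = 2 sixteenth notes.
In sixteenth notes: a full sixteenth-note quintuplet (5 notes) (five quintuplet sixteenths span one quarter) = 4; dotted half = 12; half note = 8; whole = 16; whole tied to half (whole + half) = 24; eighth note = 2; eighth rest = 2; eighth rest = 2; half tied to whole (half + whole) = 24.
Adding: 4 + 12 + 8 + 16 + 24 + 2 + 2 + 2 + 24 = 94.
94 ÷ 2 = 47 beats.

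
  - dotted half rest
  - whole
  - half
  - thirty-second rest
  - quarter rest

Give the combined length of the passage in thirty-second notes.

Convert each value to thirty-second notes: dotted half rest = 24; whole = 32; half = 16; thirty-second rest = 1; quarter rest = 8.
Total: 24 + 32 + 16 + 1 + 8 = 81 thirty-second notes.

81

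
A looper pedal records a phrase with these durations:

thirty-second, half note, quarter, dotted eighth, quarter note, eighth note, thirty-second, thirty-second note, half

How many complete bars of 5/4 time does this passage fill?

One bar of 5/4 = 40 thirty-second notes.
In thirty-second notes: thirty-second = 1; half note = 16; quarter = 8; dotted eighth = 6; quarter note = 8; eighth note = 4; thirty-second = 1; thirty-second note = 1; half = 16.
Altogether 1 + 16 + 8 + 6 + 8 + 4 + 1 + 1 + 16 = 61.
61 ÷ 40 = 1 complete bar with 21 left over.

1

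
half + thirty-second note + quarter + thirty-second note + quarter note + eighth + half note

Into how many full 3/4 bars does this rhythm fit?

2

One bar of 3/4 = 24 thirty-second notes.
Working in thirty-second notes: half = 16; thirty-second note = 1; quarter = 8; thirty-second note = 1; quarter note = 8; eighth = 4; half note = 16.
Altogether 16 + 1 + 8 + 1 + 8 + 4 + 16 = 54.
54 ÷ 24 = 2 complete bars with 6 left over.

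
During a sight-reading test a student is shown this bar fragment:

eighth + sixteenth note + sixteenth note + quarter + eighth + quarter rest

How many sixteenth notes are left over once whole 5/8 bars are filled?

4

One bar of 5/8 = 10 sixteenth notes.
Convert each value to sixteenth notes: eighth = 2; sixteenth note = 1; sixteenth note = 1; quarter = 4; eighth = 2; quarter rest = 4.
Total: 2 + 1 + 1 + 4 + 2 + 4 = 14.
14 ÷ 10 = 1 complete bar with 4 sixteenth notes remaining.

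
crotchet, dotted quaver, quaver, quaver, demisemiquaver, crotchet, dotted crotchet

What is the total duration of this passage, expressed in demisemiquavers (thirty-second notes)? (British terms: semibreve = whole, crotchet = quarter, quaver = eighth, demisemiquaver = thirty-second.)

Express everything in thirty-second notes: crotchet = 8; dotted quaver = 6; quaver = 4; quaver = 4; demisemiquaver = 1; crotchet = 8; dotted crotchet = 12.
Adding: 8 + 6 + 4 + 4 + 1 + 8 + 12 = 43 thirty-second notes.

43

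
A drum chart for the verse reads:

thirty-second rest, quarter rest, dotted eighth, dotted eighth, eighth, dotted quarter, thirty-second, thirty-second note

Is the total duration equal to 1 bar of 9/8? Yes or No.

No

One bar of 9/8 = 36 thirty-second notes.
In thirty-second notes: thirty-second rest = 1; quarter rest = 8; dotted eighth = 6; dotted eighth = 6; eighth = 4; dotted quarter = 12; thirty-second = 1; thirty-second note = 1.
Sum: 1 + 8 + 6 + 6 + 4 + 12 + 1 + 1 = 39.
39 exceeds 36, so the answer is No.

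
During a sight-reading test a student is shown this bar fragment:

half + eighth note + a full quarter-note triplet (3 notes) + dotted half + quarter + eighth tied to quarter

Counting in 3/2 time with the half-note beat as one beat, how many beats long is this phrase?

5

One half-note beat = 4 eighth notes.
Each duration in eighth notes: half = 4; eighth note = 1; a full quarter-note triplet (3 notes) (three triplet quarters span one half) = 4; dotted half = 6; quarter = 2; eighth tied to quarter (eighth + quarter) = 3.
Altogether 4 + 1 + 4 + 6 + 2 + 3 = 20.
20 ÷ 4 = 5 beats.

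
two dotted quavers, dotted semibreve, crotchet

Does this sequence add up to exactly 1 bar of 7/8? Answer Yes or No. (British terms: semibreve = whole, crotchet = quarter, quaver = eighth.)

One bar of 7/8 = 14 sixteenth notes.
Each duration in sixteenth notes: dotted quaver = 3; dotted quaver = 3; dotted semibreve = 24; crotchet = 4.
Sum: 3 + 3 + 24 + 4 = 34.
34 exceeds 14, so the answer is No.

No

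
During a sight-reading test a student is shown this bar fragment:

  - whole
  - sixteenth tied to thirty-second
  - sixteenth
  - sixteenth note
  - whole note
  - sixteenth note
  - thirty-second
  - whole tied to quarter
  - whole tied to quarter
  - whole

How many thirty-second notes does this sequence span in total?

186

Express everything in thirty-second notes: whole = 32; sixteenth tied to thirty-second (sixteenth + thirty-second) = 3; sixteenth = 2; sixteenth note = 2; whole note = 32; sixteenth note = 2; thirty-second = 1; whole tied to quarter (whole + quarter) = 40; whole tied to quarter (whole + quarter) = 40; whole = 32.
Sum: 32 + 3 + 2 + 2 + 32 + 2 + 1 + 40 + 40 + 32 = 186 thirty-second notes.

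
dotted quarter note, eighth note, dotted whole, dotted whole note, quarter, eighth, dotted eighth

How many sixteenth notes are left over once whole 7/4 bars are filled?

One bar of 7/4 = 28 sixteenth notes.
In sixteenth notes: dotted quarter note = 6; eighth note = 2; dotted whole = 24; dotted whole note = 24; quarter = 4; eighth = 2; dotted eighth = 3.
Total: 6 + 2 + 24 + 24 + 4 + 2 + 3 = 65.
65 ÷ 28 = 2 complete bars with 9 sixteenth notes remaining.

9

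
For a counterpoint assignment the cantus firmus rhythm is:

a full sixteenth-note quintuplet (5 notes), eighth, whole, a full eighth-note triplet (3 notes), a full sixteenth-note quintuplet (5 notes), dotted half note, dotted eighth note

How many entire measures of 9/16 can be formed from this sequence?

5

One bar of 9/16 = 9 sixteenth notes.
Each duration in sixteenth notes: a full sixteenth-note quintuplet (5 notes) (five quintuplet sixteenths span one quarter) = 4; eighth = 2; whole = 16; a full eighth-note triplet (3 notes) (three triplet eighths span one quarter) = 4; a full sixteenth-note quintuplet (5 notes) (five quintuplet sixteenths span one quarter) = 4; dotted half note = 12; dotted eighth note = 3.
Sum: 4 + 2 + 16 + 4 + 4 + 12 + 3 = 45.
45 ÷ 9 = 5 complete bars with 0 left over.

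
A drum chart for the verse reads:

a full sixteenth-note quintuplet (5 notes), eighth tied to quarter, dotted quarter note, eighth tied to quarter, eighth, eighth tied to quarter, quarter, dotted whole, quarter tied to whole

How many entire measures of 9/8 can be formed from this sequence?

4

One bar of 9/8 = 9 eighth notes.
Each duration in eighth notes: a full sixteenth-note quintuplet (5 notes) (five quintuplet sixteenths span one quarter) = 2; eighth tied to quarter (eighth + quarter) = 3; dotted quarter note = 3; eighth tied to quarter (eighth + quarter) = 3; eighth = 1; eighth tied to quarter (eighth + quarter) = 3; quarter = 2; dotted whole = 12; quarter tied to whole (quarter + whole) = 10.
Altogether 2 + 3 + 3 + 3 + 1 + 3 + 2 + 12 + 10 = 39.
39 ÷ 9 = 4 complete bars with 3 left over.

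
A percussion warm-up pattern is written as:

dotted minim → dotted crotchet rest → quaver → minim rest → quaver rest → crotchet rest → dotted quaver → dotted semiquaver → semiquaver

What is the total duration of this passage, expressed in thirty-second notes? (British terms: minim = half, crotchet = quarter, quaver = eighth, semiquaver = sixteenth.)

Convert each value to thirty-second notes: dotted minim = 24; dotted crotchet rest = 12; quaver = 4; minim rest = 16; quaver rest = 4; crotchet rest = 8; dotted quaver = 6; dotted semiquaver = 3; semiquaver = 2.
Adding: 24 + 12 + 4 + 16 + 4 + 8 + 6 + 3 + 2 = 79 thirty-second notes.

79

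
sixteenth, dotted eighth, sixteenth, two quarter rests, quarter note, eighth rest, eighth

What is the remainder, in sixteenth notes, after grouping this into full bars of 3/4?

9

One bar of 3/4 = 12 sixteenth notes.
Each duration in sixteenth notes: sixteenth = 1; dotted eighth = 3; sixteenth = 1; quarter rest = 4; quarter rest = 4; quarter note = 4; eighth rest = 2; eighth = 2.
Adding: 1 + 3 + 1 + 4 + 4 + 4 + 2 + 2 = 21.
21 ÷ 12 = 1 complete bar with 9 sixteenth notes remaining.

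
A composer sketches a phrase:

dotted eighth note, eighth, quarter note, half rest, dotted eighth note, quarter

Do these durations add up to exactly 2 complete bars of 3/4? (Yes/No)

Yes

One bar of 3/4 = 12 sixteenth notes, so 2 bars = 24.
Express everything in sixteenth notes: dotted eighth note = 3; eighth = 2; quarter note = 4; half rest = 8; dotted eighth note = 3; quarter = 4.
Total: 3 + 2 + 4 + 8 + 3 + 4 = 24.
24 equals 24, so the answer is Yes.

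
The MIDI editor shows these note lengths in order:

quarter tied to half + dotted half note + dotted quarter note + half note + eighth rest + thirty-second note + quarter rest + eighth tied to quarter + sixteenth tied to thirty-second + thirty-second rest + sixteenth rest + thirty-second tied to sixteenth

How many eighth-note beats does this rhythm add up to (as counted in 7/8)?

One eighth-note beat = 4 thirty-second notes.
Convert each value to thirty-second notes: quarter tied to half (quarter + half) = 24; dotted half note = 24; dotted quarter note = 12; half note = 16; eighth rest = 4; thirty-second note = 1; quarter rest = 8; eighth tied to quarter (eighth + quarter) = 12; sixteenth tied to thirty-second (sixteenth + thirty-second) = 3; thirty-second rest = 1; sixteenth rest = 2; thirty-second tied to sixteenth (thirty-second + sixteenth) = 3.
Altogether 24 + 24 + 12 + 16 + 4 + 1 + 8 + 12 + 3 + 1 + 2 + 3 = 110.
110 ÷ 4 = 27.5 beats.

27.5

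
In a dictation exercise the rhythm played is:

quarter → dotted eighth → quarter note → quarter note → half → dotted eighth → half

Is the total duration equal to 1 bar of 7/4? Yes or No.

No

One bar of 7/4 = 28 sixteenth notes.
In sixteenth notes: quarter = 4; dotted eighth = 3; quarter note = 4; quarter note = 4; half = 8; dotted eighth = 3; half = 8.
Sum: 4 + 3 + 4 + 4 + 8 + 3 + 8 = 34.
34 exceeds 28, so the answer is No.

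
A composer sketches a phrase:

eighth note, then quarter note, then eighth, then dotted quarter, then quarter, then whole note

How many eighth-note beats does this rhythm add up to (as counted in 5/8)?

17

One eighth-note beat = 2 sixteenth notes.
Each duration in sixteenth notes: eighth note = 2; quarter note = 4; eighth = 2; dotted quarter = 6; quarter = 4; whole note = 16.
Adding: 2 + 4 + 2 + 6 + 4 + 16 = 34.
34 ÷ 2 = 17 beats.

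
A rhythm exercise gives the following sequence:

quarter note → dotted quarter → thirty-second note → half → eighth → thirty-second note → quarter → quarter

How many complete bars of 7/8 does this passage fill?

One bar of 7/8 = 28 thirty-second notes.
Working in thirty-second notes: quarter note = 8; dotted quarter = 12; thirty-second note = 1; half = 16; eighth = 4; thirty-second note = 1; quarter = 8; quarter = 8.
Total: 8 + 12 + 1 + 16 + 4 + 1 + 8 + 8 = 58.
58 ÷ 28 = 2 complete bars with 2 left over.

2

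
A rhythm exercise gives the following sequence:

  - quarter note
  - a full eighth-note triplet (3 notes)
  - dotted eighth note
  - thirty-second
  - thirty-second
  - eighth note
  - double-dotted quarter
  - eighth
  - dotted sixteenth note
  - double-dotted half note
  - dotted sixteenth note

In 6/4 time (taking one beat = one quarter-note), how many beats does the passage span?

One quarter-note beat = 8 thirty-second notes.
Each duration in thirty-second notes: quarter note = 8; a full eighth-note triplet (3 notes) (three triplet eighths span one quarter) = 8; dotted eighth note = 6; thirty-second = 1; thirty-second = 1; eighth note = 4; double-dotted quarter = 14; eighth = 4; dotted sixteenth note = 3; double-dotted half note = 28; dotted sixteenth note = 3.
Sum: 8 + 8 + 6 + 1 + 1 + 4 + 14 + 4 + 3 + 28 + 3 = 80.
80 ÷ 8 = 10 beats.

10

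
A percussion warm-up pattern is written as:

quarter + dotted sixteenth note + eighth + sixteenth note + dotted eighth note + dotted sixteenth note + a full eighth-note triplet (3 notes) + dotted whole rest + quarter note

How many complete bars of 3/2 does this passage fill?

One bar of 3/2 = 48 thirty-second notes.
Working in thirty-second notes: quarter = 8; dotted sixteenth note = 3; eighth = 4; sixteenth note = 2; dotted eighth note = 6; dotted sixteenth note = 3; a full eighth-note triplet (3 notes) (three triplet eighths span one quarter) = 8; dotted whole rest = 48; quarter note = 8.
Altogether 8 + 3 + 4 + 2 + 6 + 3 + 8 + 48 + 8 = 90.
90 ÷ 48 = 1 complete bar with 42 left over.

1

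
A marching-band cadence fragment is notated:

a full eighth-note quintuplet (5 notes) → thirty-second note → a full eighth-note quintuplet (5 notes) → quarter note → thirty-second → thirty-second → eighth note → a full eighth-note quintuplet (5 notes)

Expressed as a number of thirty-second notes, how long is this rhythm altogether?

Convert each value to thirty-second notes: a full eighth-note quintuplet (5 notes) (five quintuplet eighths span one half) = 16; thirty-second note = 1; a full eighth-note quintuplet (5 notes) (five quintuplet eighths span one half) = 16; quarter note = 8; thirty-second = 1; thirty-second = 1; eighth note = 4; a full eighth-note quintuplet (5 notes) (five quintuplet eighths span one half) = 16.
Adding: 16 + 1 + 16 + 8 + 1 + 1 + 4 + 16 = 63 thirty-second notes.

63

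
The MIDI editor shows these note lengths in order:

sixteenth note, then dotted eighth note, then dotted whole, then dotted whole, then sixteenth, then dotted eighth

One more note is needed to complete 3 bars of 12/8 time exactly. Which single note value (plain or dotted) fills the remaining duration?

3 bars of 12/8 = 72 sixteenth notes.
Working in sixteenth notes: sixteenth note = 1; dotted eighth note = 3; dotted whole = 24; dotted whole = 24; sixteenth = 1; dotted eighth = 3.
Altogether 1 + 3 + 24 + 24 + 1 + 3 = 56.
Remaining: 72 − 56 = 16 sixteenth notes, which is a whole note.

whole note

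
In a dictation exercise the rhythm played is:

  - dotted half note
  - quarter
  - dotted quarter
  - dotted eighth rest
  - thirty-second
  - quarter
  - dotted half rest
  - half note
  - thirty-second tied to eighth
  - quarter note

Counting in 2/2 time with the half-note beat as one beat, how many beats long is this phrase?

One half-note beat = 16 thirty-second notes.
In thirty-second notes: dotted half note = 24; quarter = 8; dotted quarter = 12; dotted eighth rest = 6; thirty-second = 1; quarter = 8; dotted half rest = 24; half note = 16; thirty-second tied to eighth (thirty-second + eighth) = 5; quarter note = 8.
Total: 24 + 8 + 12 + 6 + 1 + 8 + 24 + 16 + 5 + 8 = 112.
112 ÷ 16 = 7 beats.

7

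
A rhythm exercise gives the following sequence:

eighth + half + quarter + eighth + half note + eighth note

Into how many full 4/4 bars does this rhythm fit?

1

One bar of 4/4 = 8 eighth notes.
Convert each value to eighth notes: eighth = 1; half = 4; quarter = 2; eighth = 1; half note = 4; eighth note = 1.
Altogether 1 + 4 + 2 + 1 + 4 + 1 = 13.
13 ÷ 8 = 1 complete bar with 5 left over.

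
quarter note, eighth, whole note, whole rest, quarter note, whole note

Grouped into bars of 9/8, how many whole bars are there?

One bar of 9/8 = 9 eighth notes.
In eighth notes: quarter note = 2; eighth = 1; whole note = 8; whole rest = 8; quarter note = 2; whole note = 8.
Adding: 2 + 1 + 8 + 8 + 2 + 8 = 29.
29 ÷ 9 = 3 complete bars with 2 left over.

3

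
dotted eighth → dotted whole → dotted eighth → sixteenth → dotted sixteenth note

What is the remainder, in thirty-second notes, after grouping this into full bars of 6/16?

5

One bar of 6/16 = 12 thirty-second notes.
Express everything in thirty-second notes: dotted eighth = 6; dotted whole = 48; dotted eighth = 6; sixteenth = 2; dotted sixteenth note = 3.
Adding: 6 + 48 + 6 + 2 + 3 = 65.
65 ÷ 12 = 5 complete bars with 5 thirty-second notes remaining.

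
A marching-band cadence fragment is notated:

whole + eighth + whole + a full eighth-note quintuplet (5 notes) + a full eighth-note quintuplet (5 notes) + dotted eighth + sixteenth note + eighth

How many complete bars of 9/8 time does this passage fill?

3

One bar of 9/8 = 18 sixteenth notes.
In sixteenth notes: whole = 16; eighth = 2; whole = 16; a full eighth-note quintuplet (5 notes) (five quintuplet eighths span one half) = 8; a full eighth-note quintuplet (5 notes) (five quintuplet eighths span one half) = 8; dotted eighth = 3; sixteenth note = 1; eighth = 2.
Sum: 16 + 2 + 16 + 8 + 8 + 3 + 1 + 2 = 56.
56 ÷ 18 = 3 complete bars with 2 left over.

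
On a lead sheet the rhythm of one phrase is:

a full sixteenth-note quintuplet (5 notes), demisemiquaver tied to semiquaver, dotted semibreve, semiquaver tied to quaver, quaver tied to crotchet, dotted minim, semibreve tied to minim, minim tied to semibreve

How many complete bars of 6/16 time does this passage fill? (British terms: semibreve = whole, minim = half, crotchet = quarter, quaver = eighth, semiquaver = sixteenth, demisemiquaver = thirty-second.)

16

One bar of 6/16 = 12 thirty-second notes.
Express everything in thirty-second notes: a full sixteenth-note quintuplet (5 notes) (five quintuplet sixteenths span one quarter) = 8; demisemiquaver tied to semiquaver (demisemiquaver + semiquaver) = 3; dotted semibreve = 48; semiquaver tied to quaver (semiquaver + quaver) = 6; quaver tied to crotchet (quaver + crotchet) = 12; dotted minim = 24; semibreve tied to minim (semibreve + minim) = 48; minim tied to semibreve (minim + semibreve) = 48.
Altogether 8 + 3 + 48 + 6 + 12 + 24 + 48 + 48 = 197.
197 ÷ 12 = 16 complete bars with 5 left over.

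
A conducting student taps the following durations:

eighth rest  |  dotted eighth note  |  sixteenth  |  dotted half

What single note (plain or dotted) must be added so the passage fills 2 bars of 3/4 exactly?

2 bars of 3/4 = 24 sixteenth notes.
Convert each value to sixteenth notes: eighth rest = 2; dotted eighth note = 3; sixteenth = 1; dotted half = 12.
Altogether 2 + 3 + 1 + 12 = 18.
Remaining: 24 − 18 = 6 sixteenth notes, which is a dotted quarter note.

dotted quarter note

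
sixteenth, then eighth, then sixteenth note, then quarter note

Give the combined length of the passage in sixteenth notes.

8

In sixteenth notes: sixteenth = 1; eighth = 2; sixteenth note = 1; quarter note = 4.
Altogether 1 + 2 + 1 + 4 = 8 sixteenth notes.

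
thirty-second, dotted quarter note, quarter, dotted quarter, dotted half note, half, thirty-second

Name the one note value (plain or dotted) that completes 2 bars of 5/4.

2 bars of 5/4 = 80 thirty-second notes.
Express everything in thirty-second notes: thirty-second = 1; dotted quarter note = 12; quarter = 8; dotted quarter = 12; dotted half note = 24; half = 16; thirty-second = 1.
Altogether 1 + 12 + 8 + 12 + 24 + 16 + 1 = 74.
Remaining: 80 − 74 = 6 thirty-second notes, which is a dotted eighth note.

dotted eighth note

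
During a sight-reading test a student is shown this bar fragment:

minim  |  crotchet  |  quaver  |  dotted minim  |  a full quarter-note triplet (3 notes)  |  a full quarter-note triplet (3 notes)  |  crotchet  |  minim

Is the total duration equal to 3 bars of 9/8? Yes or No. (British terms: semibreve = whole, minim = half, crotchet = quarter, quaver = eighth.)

Yes

One bar of 9/8 = 9 eighth notes, so 3 bars = 27.
Convert each value to eighth notes: minim = 4; crotchet = 2; quaver = 1; dotted minim = 6; a full quarter-note triplet (3 notes) (three triplet quarters span one half) = 4; a full quarter-note triplet (3 notes) (three triplet quarters span one half) = 4; crotchet = 2; minim = 4.
Altogether 4 + 2 + 1 + 6 + 4 + 4 + 2 + 4 = 27.
27 equals 27, so the answer is Yes.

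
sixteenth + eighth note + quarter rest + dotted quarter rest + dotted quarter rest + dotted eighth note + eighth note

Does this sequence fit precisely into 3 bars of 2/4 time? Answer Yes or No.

Yes

One bar of 2/4 = 8 sixteenth notes, so 3 bars = 24.
Each duration in sixteenth notes: sixteenth = 1; eighth note = 2; quarter rest = 4; dotted quarter rest = 6; dotted quarter rest = 6; dotted eighth note = 3; eighth note = 2.
Sum: 1 + 2 + 4 + 6 + 6 + 3 + 2 = 24.
24 equals 24, so the answer is Yes.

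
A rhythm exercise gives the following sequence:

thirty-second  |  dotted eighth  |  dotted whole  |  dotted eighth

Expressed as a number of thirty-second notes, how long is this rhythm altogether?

61

Each duration in thirty-second notes: thirty-second = 1; dotted eighth = 6; dotted whole = 48; dotted eighth = 6.
Total: 1 + 6 + 48 + 6 = 61 thirty-second notes.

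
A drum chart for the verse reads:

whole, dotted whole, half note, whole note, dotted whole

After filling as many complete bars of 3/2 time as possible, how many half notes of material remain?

One bar of 3/2 = 3 half notes.
Working in half notes: whole = 2; dotted whole = 3; half note = 1; whole note = 2; dotted whole = 3.
Altogether 2 + 3 + 1 + 2 + 3 = 11.
11 ÷ 3 = 3 complete bars with 2 half notes remaining.

2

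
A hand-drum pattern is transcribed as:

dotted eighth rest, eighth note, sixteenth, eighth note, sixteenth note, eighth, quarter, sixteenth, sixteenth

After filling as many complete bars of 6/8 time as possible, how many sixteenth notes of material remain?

5

One bar of 6/8 = 12 sixteenth notes.
In sixteenth notes: dotted eighth rest = 3; eighth note = 2; sixteenth = 1; eighth note = 2; sixteenth note = 1; eighth = 2; quarter = 4; sixteenth = 1; sixteenth = 1.
Total: 3 + 2 + 1 + 2 + 1 + 2 + 4 + 1 + 1 = 17.
17 ÷ 12 = 1 complete bar with 5 sixteenth notes remaining.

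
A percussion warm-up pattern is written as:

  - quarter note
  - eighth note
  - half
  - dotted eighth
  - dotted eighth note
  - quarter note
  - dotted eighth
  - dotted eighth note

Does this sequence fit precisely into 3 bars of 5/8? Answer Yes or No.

Yes

One bar of 5/8 = 10 sixteenth notes, so 3 bars = 30.
In sixteenth notes: quarter note = 4; eighth note = 2; half = 8; dotted eighth = 3; dotted eighth note = 3; quarter note = 4; dotted eighth = 3; dotted eighth note = 3.
Total: 4 + 2 + 8 + 3 + 3 + 4 + 3 + 3 = 30.
30 equals 30, so the answer is Yes.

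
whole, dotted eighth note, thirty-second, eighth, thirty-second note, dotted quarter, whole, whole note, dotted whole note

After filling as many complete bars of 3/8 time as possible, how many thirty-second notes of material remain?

One bar of 3/8 = 12 thirty-second notes.
Each duration in thirty-second notes: whole = 32; dotted eighth note = 6; thirty-second = 1; eighth = 4; thirty-second note = 1; dotted quarter = 12; whole = 32; whole note = 32; dotted whole note = 48.
Total: 32 + 6 + 1 + 4 + 1 + 12 + 32 + 32 + 48 = 168.
168 ÷ 12 = 14 complete bars with 0 thirty-second notes remaining.

0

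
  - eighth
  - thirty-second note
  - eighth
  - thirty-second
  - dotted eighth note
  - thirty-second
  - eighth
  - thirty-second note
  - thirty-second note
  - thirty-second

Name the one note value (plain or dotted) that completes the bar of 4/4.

quarter note

The bar of 4/4 = 32 thirty-second notes.
In thirty-second notes: eighth = 4; thirty-second note = 1; eighth = 4; thirty-second = 1; dotted eighth note = 6; thirty-second = 1; eighth = 4; thirty-second note = 1; thirty-second note = 1; thirty-second = 1.
Sum: 4 + 1 + 4 + 1 + 6 + 1 + 4 + 1 + 1 + 1 = 24.
Remaining: 32 − 24 = 8 thirty-second notes, which is a quarter note.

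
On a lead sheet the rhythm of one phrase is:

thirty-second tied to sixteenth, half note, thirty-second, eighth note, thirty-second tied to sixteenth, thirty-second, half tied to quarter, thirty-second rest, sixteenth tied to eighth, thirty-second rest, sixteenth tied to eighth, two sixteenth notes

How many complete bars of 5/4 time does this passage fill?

One bar of 5/4 = 40 thirty-second notes.
Convert each value to thirty-second notes: thirty-second tied to sixteenth (thirty-second + sixteenth) = 3; half note = 16; thirty-second = 1; eighth note = 4; thirty-second tied to sixteenth (thirty-second + sixteenth) = 3; thirty-second = 1; half tied to quarter (half + quarter) = 24; thirty-second rest = 1; sixteenth tied to eighth (sixteenth + eighth) = 6; thirty-second rest = 1; sixteenth tied to eighth (sixteenth + eighth) = 6; sixteenth note = 2; sixteenth note = 2.
Adding: 3 + 16 + 1 + 4 + 3 + 1 + 24 + 1 + 6 + 1 + 6 + 2 + 2 = 70.
70 ÷ 40 = 1 complete bar with 30 left over.

1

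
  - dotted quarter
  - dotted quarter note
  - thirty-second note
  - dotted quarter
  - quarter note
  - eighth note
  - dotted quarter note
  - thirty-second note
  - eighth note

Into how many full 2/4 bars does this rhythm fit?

One bar of 2/4 = 16 thirty-second notes.
Each duration in thirty-second notes: dotted quarter = 12; dotted quarter note = 12; thirty-second note = 1; dotted quarter = 12; quarter note = 8; eighth note = 4; dotted quarter note = 12; thirty-second note = 1; eighth note = 4.
Sum: 12 + 12 + 1 + 12 + 8 + 4 + 12 + 1 + 4 = 66.
66 ÷ 16 = 4 complete bars with 2 left over.

4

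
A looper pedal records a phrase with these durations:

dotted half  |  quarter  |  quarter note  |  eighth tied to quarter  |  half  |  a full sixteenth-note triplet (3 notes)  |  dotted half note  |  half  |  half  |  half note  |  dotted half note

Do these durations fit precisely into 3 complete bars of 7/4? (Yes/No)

One bar of 7/4 = 14 eighth notes, so 3 bars = 42.
Each duration in eighth notes: dotted half = 6; quarter = 2; quarter note = 2; eighth tied to quarter (eighth + quarter) = 3; half = 4; a full sixteenth-note triplet (3 notes) (three triplet sixteenths span one eighth) = 1; dotted half note = 6; half = 4; half = 4; half note = 4; dotted half note = 6.
Total: 6 + 2 + 2 + 3 + 4 + 1 + 6 + 4 + 4 + 4 + 6 = 42.
42 equals 42, so the answer is Yes.

Yes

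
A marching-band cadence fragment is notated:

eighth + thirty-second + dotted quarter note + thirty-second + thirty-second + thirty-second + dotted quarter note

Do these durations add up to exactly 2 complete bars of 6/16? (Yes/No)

No

One bar of 6/16 = 12 thirty-second notes, so 2 bars = 24.
Express everything in thirty-second notes: eighth = 4; thirty-second = 1; dotted quarter note = 12; thirty-second = 1; thirty-second = 1; thirty-second = 1; dotted quarter note = 12.
Total: 4 + 1 + 12 + 1 + 1 + 1 + 12 = 32.
32 exceeds 24, so the answer is No.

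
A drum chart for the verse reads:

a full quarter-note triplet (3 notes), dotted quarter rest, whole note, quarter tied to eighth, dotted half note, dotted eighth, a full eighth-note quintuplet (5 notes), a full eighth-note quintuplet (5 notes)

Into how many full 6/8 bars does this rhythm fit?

One bar of 6/8 = 12 sixteenth notes.
Working in sixteenth notes: a full quarter-note triplet (3 notes) (three triplet quarters span one half) = 8; dotted quarter rest = 6; whole note = 16; quarter tied to eighth (quarter + eighth) = 6; dotted half note = 12; dotted eighth = 3; a full eighth-note quintuplet (5 notes) (five quintuplet eighths span one half) = 8; a full eighth-note quintuplet (5 notes) (five quintuplet eighths span one half) = 8.
Altogether 8 + 6 + 16 + 6 + 12 + 3 + 8 + 8 = 67.
67 ÷ 12 = 5 complete bars with 7 left over.

5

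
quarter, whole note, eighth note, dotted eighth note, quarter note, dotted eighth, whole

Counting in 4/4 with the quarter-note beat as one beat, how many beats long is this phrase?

One quarter-note beat = 4 sixteenth notes.
Convert each value to sixteenth notes: quarter = 4; whole note = 16; eighth note = 2; dotted eighth note = 3; quarter note = 4; dotted eighth = 3; whole = 16.
Total: 4 + 16 + 2 + 3 + 4 + 3 + 16 = 48.
48 ÷ 4 = 12 beats.

12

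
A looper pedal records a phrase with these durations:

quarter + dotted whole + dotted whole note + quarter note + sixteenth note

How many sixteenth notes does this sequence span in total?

Convert each value to sixteenth notes: quarter = 4; dotted whole = 24; dotted whole note = 24; quarter note = 4; sixteenth note = 1.
Altogether 4 + 24 + 24 + 4 + 1 = 57 sixteenth notes.

57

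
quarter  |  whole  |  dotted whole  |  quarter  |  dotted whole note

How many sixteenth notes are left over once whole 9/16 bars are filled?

One bar of 9/16 = 9 sixteenth notes.
In sixteenth notes: quarter = 4; whole = 16; dotted whole = 24; quarter = 4; dotted whole note = 24.
Total: 4 + 16 + 24 + 4 + 24 = 72.
72 ÷ 9 = 8 complete bars with 0 sixteenth notes remaining.

0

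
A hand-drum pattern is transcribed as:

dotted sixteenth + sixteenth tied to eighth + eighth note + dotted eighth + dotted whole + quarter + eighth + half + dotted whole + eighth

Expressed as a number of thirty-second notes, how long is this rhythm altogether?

Each duration in thirty-second notes: dotted sixteenth = 3; sixteenth tied to eighth (sixteenth + eighth) = 6; eighth note = 4; dotted eighth = 6; dotted whole = 48; quarter = 8; eighth = 4; half = 16; dotted whole = 48; eighth = 4.
Adding: 3 + 6 + 4 + 6 + 48 + 8 + 4 + 16 + 48 + 4 = 147 thirty-second notes.

147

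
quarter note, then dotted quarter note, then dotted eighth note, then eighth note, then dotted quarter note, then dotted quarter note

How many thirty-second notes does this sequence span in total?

54

Working in thirty-second notes: quarter note = 8; dotted quarter note = 12; dotted eighth note = 6; eighth note = 4; dotted quarter note = 12; dotted quarter note = 12.
Altogether 8 + 12 + 6 + 4 + 12 + 12 = 54 thirty-second notes.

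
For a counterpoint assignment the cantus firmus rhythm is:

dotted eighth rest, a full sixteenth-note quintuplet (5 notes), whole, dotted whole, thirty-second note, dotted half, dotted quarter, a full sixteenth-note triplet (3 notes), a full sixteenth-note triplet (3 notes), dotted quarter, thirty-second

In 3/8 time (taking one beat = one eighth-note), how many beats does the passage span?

38

One eighth-note beat = 4 thirty-second notes.
Each duration in thirty-second notes: dotted eighth rest = 6; a full sixteenth-note quintuplet (5 notes) (five quintuplet sixteenths span one quarter) = 8; whole = 32; dotted whole = 48; thirty-second note = 1; dotted half = 24; dotted quarter = 12; a full sixteenth-note triplet (3 notes) (three triplet sixteenths span one eighth) = 4; a full sixteenth-note triplet (3 notes) (three triplet sixteenths span one eighth) = 4; dotted quarter = 12; thirty-second = 1.
Sum: 6 + 8 + 32 + 48 + 1 + 24 + 12 + 4 + 4 + 12 + 1 = 152.
152 ÷ 4 = 38 beats.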